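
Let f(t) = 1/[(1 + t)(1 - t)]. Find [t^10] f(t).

1

Partial fractions give a closed form: a_n = (1/2)·(-1)^n + (1/2)·1^n.
At n = 10: a_10 = 1.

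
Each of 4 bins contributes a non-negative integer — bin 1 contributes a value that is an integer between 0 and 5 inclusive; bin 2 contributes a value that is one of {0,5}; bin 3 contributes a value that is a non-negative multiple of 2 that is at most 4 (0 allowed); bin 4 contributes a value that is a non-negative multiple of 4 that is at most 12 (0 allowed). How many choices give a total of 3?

2

The generating function for the choices is (1 + y + y^2 + y^3 + y^4 + y^5)·(1 + y^5)·(1 + y^2 + y^4)·(1 + y^4 + y^8 + y^12); the count is [y^3].
(1 + y + y^2 + y^3 + y^4 + y^5) has coefficients 1,1,1,1 for degrees 0…3.
(1 + y^5) has coefficients 1,0,0,0 for degrees 0…3.
Multiplying by (1 + y^2 + y^4) gives running coefficients 1,0,1,0 for degrees 0…3.
Finally multiplying by (1 + y^4 + y^8 + y^12), the product of all factors after the first has coefficients 1,0,1,0 for degrees 0…3.
[y^3] = 1·0 + 1·1 + 1·0 + 1·1 = 2.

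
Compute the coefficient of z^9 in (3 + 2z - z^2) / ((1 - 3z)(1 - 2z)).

The denominator gives the recurrence a_n = 5a_(n−1) − 6a_(n−2) for n ≥ 3; the numerator fixes a_0 = 3, a_1 = 17, a_2 = 66.
Iterating: 3, 17, 66, 228, 744, 2352, 7296, 22368, 68064, 206112, so a_9 = 206112.

206112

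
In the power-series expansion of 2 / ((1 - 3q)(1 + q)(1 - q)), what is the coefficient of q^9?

Partial fractions give a closed form: a_n = (9/4)·3^n + (1/4)·(-1)^n + (-1/2)·1^n.
At n = 9: a_9 = 44286.

44286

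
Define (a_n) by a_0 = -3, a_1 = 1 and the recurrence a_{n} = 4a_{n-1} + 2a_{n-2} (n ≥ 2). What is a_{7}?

The ordinary generating function has denominator 1 - 4z - 2z^2.
Iterating the recurrence: a_0,…,a_{7} = -3, 1, -2, -6, -28, -124, -552, -2456.

-2456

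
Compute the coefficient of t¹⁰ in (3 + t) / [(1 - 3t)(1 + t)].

147623

The denominator gives the recurrence a_n = 2a_(n−1) + 3a_(n−2) for n ≥ 2; the numerator fixes a_0 = 3, a_1 = 7.
Iterating: 3, 7, 23, 67, 203, 607, 1823, 5467, 16403, 49207, 147623, so a_10 = 147623.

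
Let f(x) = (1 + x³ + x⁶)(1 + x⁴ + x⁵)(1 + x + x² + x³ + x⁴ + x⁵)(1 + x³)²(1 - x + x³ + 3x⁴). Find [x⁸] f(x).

(1 + x³ + x⁶) has coefficients 1,0,0,1,0,0,1 for degrees 0…6.
(1 + x⁴ + x⁵) has coefficients 1,0,0,0,1,1,0,0,0 for degrees 0…8.
Multiplying by (1 + x + x² + x³ + x⁴ + x⁵) gives running coefficients 1,1,1,1,2,3,2,2,2 for degrees 0…8.
Multiplying by (1 + x³)² gives running coefficients 1,1,1,3,4,5,5,7,9 for degrees 0…8.
Finally multiplying by (1 - x + x³ + 3x⁴), the product of all factors after the first has coefficients 1,0,0,3,5,5,6,15,19 for degrees 0…8.
[x⁸] = 1·19 + 1·5 + 1·0 = 24.

24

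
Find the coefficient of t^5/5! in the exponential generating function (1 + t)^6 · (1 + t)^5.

The EGF product rule gives c_5 = Σ_{k_1+k_2=5} C(5; k_1,k_2) · ∏ g_i(k_i), where (1+t)^6 gives the falling factorial (6)_k; (1+t)^5 gives the falling factorial (5)_k.
g_1(k) for k = 0…5: 1, 6, 30, 120, 360, 720.
g_2(k) for k = 0…5: 1, 5, 20, 60, 120, 120.
c_5 = Σ_k C(5,k)·g_1(k)·g_2(5−k) = 1·1·120 + 5·6·120 + 10·30·60 + 10·120·20 + 5·360·5 + 1·720·1 = 120 + 3600 + 18000 + 24000 + 9000 + 720 = 55440.

55440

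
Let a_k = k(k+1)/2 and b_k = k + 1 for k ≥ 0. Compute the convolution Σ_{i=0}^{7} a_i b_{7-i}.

Write out a_i and b_{7-i} for i = 0,…,7 and sum the products.
Σ = 0·8 + 1·7 + 3·6 + 6·5 + 10·4 + 15·3 + 21·2 + 28·1 = 210.

210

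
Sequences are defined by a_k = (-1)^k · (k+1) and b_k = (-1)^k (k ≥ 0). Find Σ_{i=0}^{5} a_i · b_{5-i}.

The convolution is the t^5 coefficient of A(t)B(t).
Σ = 1·(-1) − 2·1 + 3·(-1) − 4·1 + 5·(-1) − 6·1 = -21.

-21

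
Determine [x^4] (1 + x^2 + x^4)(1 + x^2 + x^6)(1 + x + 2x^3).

(1 + x^2 + x^4) has coefficients 1,0,1,0,1 for degrees 0…4.
(1 + x^2 + x^6) has coefficients 1,0,1,0,0 for degrees 0…4.
Finally multiplying by (1 + x + 2x^3), the product of all factors after the first has coefficients 1,1,1,3,0 for degrees 0…4.
[x^4] = 1·0 + 1·1 + 1·1 = 2.

2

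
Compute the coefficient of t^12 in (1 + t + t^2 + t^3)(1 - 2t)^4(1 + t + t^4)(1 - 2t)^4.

(1 + t + t^2 + t^3) has coefficients 1,1,1,1 for degrees 0…3.
(1 - 2t)^4 has coefficients 1,-8,24,-32,16,0,0,0,0,0,0,0,0 for degrees 0…12.
Multiplying by (1 + t + t^4) gives running coefficients 1,-7,16,-8,-15,8,24,-32,16,0,0,0,0 for degrees 0…12.
Finally multiplying by (1 - 2t)^4, the product of all factors after the first has coefficients 1,-15,96,-336,673,-688,112,320,352,-1536,1792,-1024,256 for degrees 0…12.
[t^12] = 1·256 + 1·(-1024) + 1·1792 + 1·(-1536) = -512.

-512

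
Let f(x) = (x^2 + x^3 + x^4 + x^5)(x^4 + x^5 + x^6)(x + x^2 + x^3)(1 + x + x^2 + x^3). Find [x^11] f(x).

25

(x^2 + x^3 + x^4 + x^5) has coefficients 0,0,1,1,1,1 for degrees 0…5.
(x^4 + x^5 + x^6) has coefficients 0,0,0,0,1,1,1,0,0,0,0,0 for degrees 0…11.
Multiplying by (x + x^2 + x^3) gives running coefficients 0,0,0,0,0,1,2,3,2,1,0,0 for degrees 0…11.
Finally multiplying by (1 + x + x^2 + x^3), the product of all factors after the first has coefficients 0,0,0,0,0,1,3,6,8,8,6,3 for degrees 0…11.
[x^11] = 1·8 + 1·8 + 1·6 + 1·3 = 25.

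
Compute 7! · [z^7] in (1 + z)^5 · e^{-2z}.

-1248

The EGF product rule gives c_7 = Σ_{k_1+k_2=7} C(7; k_1,k_2) · ∏ g_i(k_i), where (1+z)^5 gives the falling factorial (5)_k; e^{-2z} gives (-2)^k.
g_1(k) for k = 0…7: 1, 5, 20, 60, 120, 120, 0, 0.
g_2(k) for k = 0…7: 1, -2, 4, -8, 16, -32, 64, -128.
c_7 = Σ_k C(7,k)·g_1(k)·g_2(7−k) = 1·1·(-128) + 7·5·64 + 21·20·(-32) + 35·60·16 + 35·120·(-8) + 21·120·4 = −128 + 2240 − 13440 + 33600 − 33600 + 10080 = -1248.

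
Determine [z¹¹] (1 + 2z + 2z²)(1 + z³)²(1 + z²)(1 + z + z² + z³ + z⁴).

(1 + 2z + 2z²) has coefficients 1,2,2 for degrees 0…2.
(1 + z³)² has coefficients 1,0,0,2,0,0,1,0,0,0,0,0 for degrees 0…11.
Multiplying by (1 + z²) gives running coefficients 1,0,1,2,0,2,1,0,1,0,0,0 for degrees 0…11.
Finally multiplying by (1 + z + z² + z³ + z⁴), the product of all factors after the first has coefficients 1,1,2,4,4,5,6,5,4,4,2,1 for degrees 0…11.
[z¹¹] = 1·1 + 2·2 + 2·4 = 13.

13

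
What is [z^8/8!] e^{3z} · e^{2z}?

390625

The EGF product rule gives c_8 = Σ_{k_1+k_2=8} C(8; k_1,k_2) · ∏ g_i(k_i), where e^{3z} gives (3)^k; e^{2z} gives (2)^k.
g_1(k) for k = 0…8: 1, 3, 9, 27, 81, 243, 729, 2187, 6561.
g_2(k) for k = 0…8: 1, 2, 4, 8, 16, 32, 64, 128, 256.
c_8 = Σ_k C(8,k)·g_1(k)·g_2(8−k) = 1·1·256 + 8·3·128 + 28·9·64 + 56·27·32 + 70·81·16 + 56·243·8 + 28·729·4 + 8·2187·2 + 1·6561·1 = 256 + 3072 + 16128 + 48384 + 90720 + 108864 + 81648 + 34992 + 6561 = 390625.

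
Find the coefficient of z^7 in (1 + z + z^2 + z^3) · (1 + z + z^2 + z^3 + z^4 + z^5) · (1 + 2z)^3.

(1 + z + z^2 + z^3) has coefficients 1,1,1,1 for degrees 0…3.
(1 + z + z^2 + z^3 + z^4 + z^5) has coefficients 1,1,1,1,1,1,0,0 for degrees 0…7.
Finally multiplying by (1 + 2z)^3, the product of all factors after the first has coefficients 1,7,19,27,27,27,26,20 for degrees 0…7.
[z^7] = 1·20 + 1·26 + 1·27 + 1·27 = 100.

100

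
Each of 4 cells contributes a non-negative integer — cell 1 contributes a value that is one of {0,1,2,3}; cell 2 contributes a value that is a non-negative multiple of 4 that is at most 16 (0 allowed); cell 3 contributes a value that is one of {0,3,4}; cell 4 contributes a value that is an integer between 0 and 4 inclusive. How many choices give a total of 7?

The generating function for the choices is (1 + y + y^2 + y^3)·(1 + y^4 + y^8 + y^12 + y^16)·(1 + y^3 + y^4)·(1 + y + y^2 + y^3 + y^4); the count is [y^7].
(1 + y + y^2 + y^3) has coefficients 1,1,1,1 for degrees 0…3.
(1 + y^4 + y^8 + y^12 + y^16) has coefficients 1,0,0,0,1,0,0,0 for degrees 0…7.
Multiplying by (1 + y^3 + y^4) gives running coefficients 1,0,0,1,2,0,0,1 for degrees 0…7.
Finally multiplying by (1 + y + y^2 + y^3 + y^4), the product of all factors after the first has coefficients 1,1,1,2,4,3,3,4 for degrees 0…7.
[y^7] = 1·4 + 1·3 + 1·3 + 1·4 = 14.

14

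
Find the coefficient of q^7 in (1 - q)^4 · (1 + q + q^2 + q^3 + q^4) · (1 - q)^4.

(1 - q)^4 has coefficients 1,-4,6,-4,1 for degrees 0…4.
(1 + q + q^2 + q^3 + q^4) has coefficients 1,1,1,1,1,0,0,0 for degrees 0…7.
Finally multiplying by (1 - q)^4, the product of all factors after the first has coefficients 1,-3,3,-1,0,-1,3,-3 for degrees 0…7.
[q^7] = 1·(-3) − 4·3 + 6·(-1) − 4·0 + 1·(-1) = -22.

-22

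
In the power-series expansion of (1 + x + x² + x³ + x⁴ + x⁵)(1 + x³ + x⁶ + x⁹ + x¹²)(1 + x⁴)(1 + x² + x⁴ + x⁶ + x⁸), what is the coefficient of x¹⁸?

17

(1 + x + x² + x³ + x⁴ + x⁵) has coefficients 1,1,1,1,1,1 for degrees 0…5.
(1 + x³ + x⁶ + x⁹ + x¹²) has coefficients 1,0,0,1,0,0,1,0,0,1,0,0,1,0,0,0,0,0,0 for degrees 0…18.
Multiplying by (1 + x⁴) gives running coefficients 1,0,0,1,1,0,1,1,0,1,1,0,1,1,0,0,1,0,0 for degrees 0…18.
Finally multiplying by (1 + x² + x⁴ + x⁶ + x⁸), the product of all factors after the first has coefficients 1,0,1,1,2,1,3,2,3,3,3,3,4,3,3,3,3,2,3 for degrees 0…18.
[x¹⁸] = 1·3 + 1·2 + 1·3 + 1·3 + 1·3 + 1·3 = 17.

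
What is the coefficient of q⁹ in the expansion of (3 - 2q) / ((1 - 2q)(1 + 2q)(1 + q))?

Partial fractions give a closed form: a_n = (2/3)·2^n + (4)·(-2)^n + (-5/3)·(-1)^n.
At n = 9: a_9 = -1705.

-1705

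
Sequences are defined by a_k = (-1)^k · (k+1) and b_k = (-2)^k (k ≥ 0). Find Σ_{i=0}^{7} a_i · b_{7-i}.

-502

The convolution is the t^7 coefficient of A(t)B(t).
Σ = 1·(-128) − 2·64 + 3·(-32) − 4·16 + 5·(-8) − 6·4 + 7·(-2) − 8·1 = -502.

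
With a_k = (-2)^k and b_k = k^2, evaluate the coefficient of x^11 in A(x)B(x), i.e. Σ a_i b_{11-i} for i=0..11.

The convolution is the t^11 coefficient of A(t)B(t).
Σ = 1·121 − 2·100 + 4·81 − 8·64 + 16·49 − 32·36 + 64·25 − 128·16 + 256·9 − 512·4 + 1024·1 − 2048·0 = 197.

197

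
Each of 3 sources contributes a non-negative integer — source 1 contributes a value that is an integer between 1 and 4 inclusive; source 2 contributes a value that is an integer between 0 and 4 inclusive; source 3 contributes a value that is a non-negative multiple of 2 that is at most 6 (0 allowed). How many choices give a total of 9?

9

The generating function for the choices is (q + q^2 + q^3 + q^4)·(1 + q + q^2 + q^3 + q^4)·(1 + q^2 + q^4 + q^6); the count is [q^9].
(q + q^2 + q^3 + q^4) has coefficients 0,1,1,1,1 for degrees 0…4.
(1 + q + q^2 + q^3 + q^4) has coefficients 1,1,1,1,1,0,0,0,0,0 for degrees 0…9.
Finally multiplying by (1 + q^2 + q^4 + q^6), the product of all factors after the first has coefficients 1,1,2,2,3,2,3,2,2,1 for degrees 0…9.
[q^9] = 1·2 + 1·2 + 1·3 + 1·2 = 9.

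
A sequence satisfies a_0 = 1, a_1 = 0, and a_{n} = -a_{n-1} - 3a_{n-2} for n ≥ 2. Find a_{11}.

The ordinary generating function has denominator 1 + t + 3t^2.
Iterating the recurrence: a_0,…,a_{11} = 1, 0, -3, 3, 6, -15, -3, 48, -39, -105, 222, 93.

93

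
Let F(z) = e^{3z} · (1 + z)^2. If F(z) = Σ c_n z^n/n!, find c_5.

The EGF product rule gives c_5 = Σ_{k_1+k_2=5} C(5; k_1,k_2) · ∏ g_i(k_i), where e^{3z} gives (3)^k; (1+z)^2 gives the falling factorial (2)_k.
g_1(k) for k = 0…5: 1, 3, 9, 27, 81, 243.
g_2(k) for k = 0…5: 1, 2, 2, 0, 0, 0.
c_5 = Σ_k C(5,k)·g_1(k)·g_2(5−k) = 10·27·2 + 5·81·2 + 1·243·1 = 540 + 810 + 243 = 1593.

1593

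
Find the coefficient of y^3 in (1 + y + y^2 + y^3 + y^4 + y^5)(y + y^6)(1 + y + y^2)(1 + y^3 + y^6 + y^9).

(1 + y + y^2 + y^3 + y^4 + y^5) has coefficients 1,1,1,1 for degrees 0…3.
(y + y^6) has coefficients 0,1,0,0 for degrees 0…3.
Multiplying by (1 + y + y^2) gives running coefficients 0,1,1,1 for degrees 0…3.
Finally multiplying by (1 + y^3 + y^6 + y^9), the product of all factors after the first has coefficients 0,1,1,1 for degrees 0…3.
[y^3] = 1·1 + 1·1 + 1·1 + 1·0 = 3.

3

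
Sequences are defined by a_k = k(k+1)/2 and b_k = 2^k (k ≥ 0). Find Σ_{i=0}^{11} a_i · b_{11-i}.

Write out a_i and b_{11-i} for i = 0,…,11 and sum the products.
Σ = 0·2048 + 1·1024 + 3·512 + 6·256 + 10·128 + 15·64 + 21·32 + 28·16 + 36·8 + 45·4 + 55·2 + 66·1 = 8100.

8100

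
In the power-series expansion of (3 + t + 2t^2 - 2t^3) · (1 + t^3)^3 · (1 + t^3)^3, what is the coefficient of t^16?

(3 + t + 2t^2 - 2t^3) has coefficients 3,1,2,-2 for degrees 0…3.
(1 + t^3)^3 has coefficients 1,0,0,3,0,0,3,0,0,1,0,0,0,0,0,0,0 for degrees 0…16.
Finally multiplying by (1 + t^3)^3, the product of all factors after the first has coefficients 1,0,0,6,0,0,15,0,0,20,0,0,15,0,0,6,0 for degrees 0…16.
[t^16] = 3·0 + 1·6 + 2·0 − 2·0 = 6.

6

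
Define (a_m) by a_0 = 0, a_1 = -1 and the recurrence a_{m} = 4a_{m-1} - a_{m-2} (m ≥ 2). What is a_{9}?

The ordinary generating function has denominator 1 - 4q + q^2.
Iterating the recurrence: a_0,…,a_{9} = 0, -1, -4, -15, -56, -209, -780, -2911, -10864, -40545.

-40545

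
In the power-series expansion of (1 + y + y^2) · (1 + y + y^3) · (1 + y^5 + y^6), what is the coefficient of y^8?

(1 + y + y^2) has coefficients 1,1,1 for degrees 0…2.
(1 + y + y^3) has coefficients 1,1,0,1,0,0,0,0,0 for degrees 0…8.
Finally multiplying by (1 + y^5 + y^6), the product of all factors after the first has coefficients 1,1,0,1,0,1,2,1,1 for degrees 0…8.
[y^8] = 1·1 + 1·1 + 1·2 = 4.

4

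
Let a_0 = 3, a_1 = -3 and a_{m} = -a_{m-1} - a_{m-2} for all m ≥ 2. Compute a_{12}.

3

The ordinary generating function has denominator 1 + z + z^2.
Iterating the recurrence: a_0,…,a_{12} = 3, -3, 0, 3, -3, 0, 3, -3, 0, 3, -3, 0, 3.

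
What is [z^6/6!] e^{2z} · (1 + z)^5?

24064

The EGF product rule gives c_6 = Σ_{k_1+k_2=6} C(6; k_1,k_2) · ∏ g_i(k_i), where e^{2z} gives (2)^k; (1+z)^5 gives the falling factorial (5)_k.
g_1(k) for k = 0…6: 1, 2, 4, 8, 16, 32, 64.
g_2(k) for k = 0…6: 1, 5, 20, 60, 120, 120, 0.
c_6 = Σ_k C(6,k)·g_1(k)·g_2(6−k) = 6·2·120 + 15·4·120 + 20·8·60 + 15·16·20 + 6·32·5 + 1·64·1 = 1440 + 7200 + 9600 + 4800 + 960 + 64 = 24064.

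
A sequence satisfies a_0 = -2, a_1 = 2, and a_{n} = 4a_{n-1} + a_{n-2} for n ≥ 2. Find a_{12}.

The ordinary generating function has denominator 1 - 4q - q^2.
Iterating the recurrence: a_0,…,a_{12} = -2, 2, 6, 26, 110, 466, 1974, 8362, 35422, 150050, 635622, 2692538, 11405774.

11405774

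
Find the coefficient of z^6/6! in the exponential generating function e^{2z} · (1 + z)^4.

The EGF product rule gives c_6 = Σ_{k_1+k_2=6} C(6; k_1,k_2) · ∏ g_i(k_i), where e^{2z} gives (2)^k; (1+z)^4 gives the falling factorial (4)_k.
g_1(k) for k = 0…6: 1, 2, 4, 8, 16, 32, 64.
g_2(k) for k = 0…6: 1, 4, 12, 24, 24, 0, 0.
c_6 = Σ_k C(6,k)·g_1(k)·g_2(6−k) = 15·4·24 + 20·8·24 + 15·16·12 + 6·32·4 + 1·64·1 = 1440 + 3840 + 2880 + 768 + 64 = 8992.

8992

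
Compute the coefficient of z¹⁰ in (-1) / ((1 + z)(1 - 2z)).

Partial fractions give a closed form: a_n = (-1/3)·(-1)^n + (-2/3)·2^n.
At n = 10: a_10 = -683.

-683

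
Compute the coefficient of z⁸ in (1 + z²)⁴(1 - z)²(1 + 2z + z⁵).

(1 + z²)⁴ has coefficients 1,0,4,0,6,0,4,0,1 for degrees 0…8.
(1 - z)² has coefficients 1,-2,1,0,0,0,0,0,0 for degrees 0…8.
Finally multiplying by (1 + 2z + z⁵), the product of all factors after the first has coefficients 1,0,-3,2,0,1,-2,1,0 for degrees 0…8.
[z⁸] = 1·0 + 4·(-2) + 6·0 + 4·(-3) + 1·1 = -19.

-19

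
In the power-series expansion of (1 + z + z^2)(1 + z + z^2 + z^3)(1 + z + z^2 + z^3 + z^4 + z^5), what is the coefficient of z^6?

(1 + z + z^2) has coefficients 1,1,1 for degrees 0…2.
(1 + z + z^2 + z^3) has coefficients 1,1,1,1,0,0,0 for degrees 0…6.
Finally multiplying by (1 + z + z^2 + z^3 + z^4 + z^5), the product of all factors after the first has coefficients 1,2,3,4,4,4,3 for degrees 0…6.
[z^6] = 1·3 + 1·4 + 1·4 = 11.

11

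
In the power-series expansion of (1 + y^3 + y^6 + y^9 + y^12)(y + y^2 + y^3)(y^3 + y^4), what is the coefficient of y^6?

(1 + y^3 + y^6 + y^9 + y^12) has coefficients 1,0,0,1,0,0,1 for degrees 0…6.
(y + y^2 + y^3) has coefficients 0,1,1,1,0,0,0 for degrees 0…6.
Finally multiplying by (y^3 + y^4), the product of all factors after the first has coefficients 0,0,0,0,1,2,2 for degrees 0…6.
[y^6] = 1·2 + 1·0 + 1·0 = 2.

2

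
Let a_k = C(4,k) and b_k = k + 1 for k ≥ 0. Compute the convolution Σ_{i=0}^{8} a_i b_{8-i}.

112

The convolution is the t^8 coefficient of A(t)B(t).
Σ = 1·9 + 4·8 + 6·7 + 4·6 + 1·5 + 0·4 + 0·3 + 0·2 + 0·1 = 112.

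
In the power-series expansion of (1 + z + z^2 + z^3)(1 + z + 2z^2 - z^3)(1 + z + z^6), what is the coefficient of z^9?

3

(1 + z + z^2 + z^3) has coefficients 1,1,1,1 for degrees 0…3.
(1 + z + 2z^2 - z^3) has coefficients 1,1,2,-1,0,0,0,0,0,0 for degrees 0…9.
Finally multiplying by (1 + z + z^6), the product of all factors after the first has coefficients 1,2,3,1,-1,0,1,1,2,-1 for degrees 0…9.
[z^9] = 1·(-1) + 1·2 + 1·1 + 1·1 = 3.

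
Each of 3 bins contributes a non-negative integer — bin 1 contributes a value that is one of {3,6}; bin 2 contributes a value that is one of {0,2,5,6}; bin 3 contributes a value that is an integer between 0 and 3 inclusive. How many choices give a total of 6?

The generating function for the choices is (z³ + z⁶)·(1 + z² + z⁵ + z⁶)·(1 + z + z² + z³); the count is [z⁶].
(z³ + z⁶) has coefficients 0,0,0,1,0,0,1 for degrees 0…6.
(1 + z² + z⁵ + z⁶) has coefficients 1,0,1,0,0,1,1 for degrees 0…6.
Finally multiplying by (1 + z + z² + z³), the product of all factors after the first has coefficients 1,1,2,2,1,2,2 for degrees 0…6.
[z⁶] = 1·2 + 1·1 = 3.

3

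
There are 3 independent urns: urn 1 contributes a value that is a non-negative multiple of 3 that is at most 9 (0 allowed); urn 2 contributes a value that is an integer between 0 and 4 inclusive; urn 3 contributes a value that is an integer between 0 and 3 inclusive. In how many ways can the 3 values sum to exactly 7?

7

The generating function for the choices is (1 + z^3 + z^6 + z^9)·(1 + z + z^2 + z^3 + z^4)·(1 + z + z^2 + z^3); the count is [z^7].
(1 + z^3 + z^6 + z^9) has coefficients 1,0,0,1,0,0,1,0 for degrees 0…7.
(1 + z + z^2 + z^3 + z^4) has coefficients 1,1,1,1,1,0,0,0 for degrees 0…7.
Finally multiplying by (1 + z + z^2 + z^3), the product of all factors after the first has coefficients 1,2,3,4,4,3,2,1 for degrees 0…7.
[z^7] = 1·1 + 1·4 + 1·2 = 7.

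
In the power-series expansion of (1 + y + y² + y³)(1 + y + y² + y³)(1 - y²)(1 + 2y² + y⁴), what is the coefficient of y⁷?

-4

(1 + y + y² + y³) has coefficients 1,1,1,1 for degrees 0…3.
(1 + y + y² + y³) has coefficients 1,1,1,1,0,0,0,0 for degrees 0…7.
Multiplying by (1 - y²) gives running coefficients 1,1,0,0,-1,-1,0,0 for degrees 0…7.
Finally multiplying by (1 + 2y² + y⁴), the product of all factors after the first has coefficients 1,1,2,2,0,0,-2,-2 for degrees 0…7.
[y⁷] = 1·(-2) + 1·(-2) + 1·0 + 1·0 = -4.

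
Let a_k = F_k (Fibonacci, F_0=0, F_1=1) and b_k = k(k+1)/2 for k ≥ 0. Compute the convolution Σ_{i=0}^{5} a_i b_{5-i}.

The convolution is the x^5 coefficient of A(x)B(x).
Σ = 0·15 + 1·10 + 1·6 + 2·3 + 3·1 + 5·0 = 25.

25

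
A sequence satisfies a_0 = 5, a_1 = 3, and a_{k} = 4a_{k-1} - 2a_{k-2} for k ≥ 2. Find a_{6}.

40

The ordinary generating function has denominator 1 - 4t + 2t^2.
Iterating the recurrence: a_0,…,a_{6} = 5, 3, 2, 2, 4, 12, 40.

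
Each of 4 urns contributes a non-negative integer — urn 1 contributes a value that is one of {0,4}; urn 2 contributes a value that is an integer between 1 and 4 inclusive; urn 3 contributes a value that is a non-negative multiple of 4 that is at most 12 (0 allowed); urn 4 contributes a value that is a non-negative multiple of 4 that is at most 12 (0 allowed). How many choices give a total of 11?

5

The generating function for the choices is (1 + y⁴)·(y + y² + y³ + y⁴)·(1 + y⁴ + y⁸ + y¹²)·(1 + y⁴ + y⁸ + y¹²); the count is [y¹¹].
(1 + y⁴) has coefficients 1,0,0,0,1 for degrees 0…4.
(y + y² + y³ + y⁴) has coefficients 0,1,1,1,1,0,0,0,0,0,0,0 for degrees 0…11.
Multiplying by (1 + y⁴ + y⁸ + y¹²) gives running coefficients 0,1,1,1,1,1,1,1,1,1,1,1 for degrees 0…11.
Finally multiplying by (1 + y⁴ + y⁸ + y¹²), the product of all factors after the first has coefficients 0,1,1,1,1,2,2,2,2,3,3,3 for degrees 0…11.
[y¹¹] = 1·3 + 1·2 = 5.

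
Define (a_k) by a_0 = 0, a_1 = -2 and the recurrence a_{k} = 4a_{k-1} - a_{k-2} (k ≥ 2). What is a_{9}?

-81090

The ordinary generating function has denominator 1 - 4x + x^2.
Iterating the recurrence: a_0,…,a_{9} = 0, -2, -8, -30, -112, -418, -1560, -5822, -21728, -81090.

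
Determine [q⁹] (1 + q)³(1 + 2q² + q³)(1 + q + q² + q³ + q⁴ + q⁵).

(1 + q)³ has coefficients 1,3,3,1 for degrees 0…3.
(1 + 2q² + q³) has coefficients 1,0,2,1,0,0,0,0,0,0 for degrees 0…9.
Finally multiplying by (1 + q + q² + q³ + q⁴ + q⁵), the product of all factors after the first has coefficients 1,1,3,4,4,4,3,3,1,0 for degrees 0…9.
[q⁹] = 1·0 + 3·1 + 3·3 + 1·3 = 15.

15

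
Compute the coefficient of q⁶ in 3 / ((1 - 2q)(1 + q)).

Partial fractions give a closed form: a_n = (2)·2^n + (1)·(-1)^n.
At n = 6: a_6 = 129.

129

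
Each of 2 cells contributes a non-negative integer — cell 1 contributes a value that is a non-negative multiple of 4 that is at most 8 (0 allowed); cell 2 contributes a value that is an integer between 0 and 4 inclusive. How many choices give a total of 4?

2

The generating function for the choices is (1 + t^4 + t^8)·(1 + t + t^2 + t^3 + t^4); the count is [t^4].
(1 + t^4 + t^8) has coefficients 1,0,0,0,1 for degrees 0…4.
(1 + t + t^2 + t^3 + t^4) has coefficients 1,1,1,1,1 for degrees 0…4.
[t^4] = 1·1 + 1·1 = 2.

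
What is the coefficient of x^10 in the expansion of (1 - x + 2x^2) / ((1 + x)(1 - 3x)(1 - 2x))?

116733

The denominator gives the recurrence a_n = 4a_(n−1) − a_(n−2) − 6a_(n−3) for n ≥ 3; the numerator fixes a_0 = 1, a_1 = 3, a_2 = 13.
Iterating: 1, 3, 13, 43, 141, 443, 1373, 4203, 12781, 38683, 116733, so a_10 = 116733.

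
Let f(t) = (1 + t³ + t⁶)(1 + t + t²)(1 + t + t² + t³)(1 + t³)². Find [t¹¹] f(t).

(1 + t³ + t⁶) has coefficients 1,0,0,1,0,0,1 for degrees 0…6.
(1 + t + t²) has coefficients 1,1,1,0,0,0,0,0,0,0,0,0 for degrees 0…11.
Multiplying by (1 + t + t² + t³) gives running coefficients 1,2,3,3,2,1,0,0,0,0,0,0 for degrees 0…11.
Finally multiplying by (1 + t³)², the product of all factors after the first has coefficients 1,2,3,5,6,7,7,6,5,3,2,1 for degrees 0…11.
[t¹¹] = 1·1 + 1·5 + 1·7 = 13.

13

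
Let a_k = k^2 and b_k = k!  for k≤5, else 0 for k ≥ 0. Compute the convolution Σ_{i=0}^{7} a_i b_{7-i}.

This is [x^7] in the product of the two ordinary generating functions.
Σ = 0·0 + 1·0 + 4·120 + 9·24 + 16·6 + 25·2 + 36·1 + 49·1 = 927.

927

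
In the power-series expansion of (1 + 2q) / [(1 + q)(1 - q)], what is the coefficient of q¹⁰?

The denominator gives the recurrence a_n = a_(n−2) for n ≥ 3; the numerator fixes a_0 = 1, a_1 = 2, a_2 = 1.
Iterating: 1, 2, 1, 2, 1, 2, 1, 2, 1, 2, 1, so a_10 = 1.

1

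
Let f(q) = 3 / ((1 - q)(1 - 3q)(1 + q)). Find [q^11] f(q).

597870

The denominator gives the recurrence a_n = 3a_(n−1) + a_(n−2) − 3a_(n−3) for n ≥ 3; the numerator fixes a_0 = 3, a_1 = 9, a_2 = 30.
Iterating: 3, 9, 30, 90, 273, 819, 2460, 7380, 22143, 66429, 199290, 597870, so a_11 = 597870.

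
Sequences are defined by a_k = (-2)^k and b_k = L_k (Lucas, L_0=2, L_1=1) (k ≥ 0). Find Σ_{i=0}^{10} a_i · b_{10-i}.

This is [x^10] in the product of the two ordinary generating functions.
Σ = 1·123 − 2·76 + 4·47 − 8·29 + 16·18 − 32·11 + 64·7 − 128·4 + 256·3 − 512·1 + 1024·2 = 2103.

2103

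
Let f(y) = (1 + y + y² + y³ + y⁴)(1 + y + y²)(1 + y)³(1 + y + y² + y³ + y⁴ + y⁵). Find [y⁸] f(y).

101

(1 + y + y² + y³ + y⁴) has coefficients 1,1,1,1,1 for degrees 0…4.
(1 + y + y²) has coefficients 1,1,1,0,0,0,0,0,0 for degrees 0…8.
Multiplying by (1 + y)³ gives running coefficients 1,4,7,7,4,1,0,0,0 for degrees 0…8.
Finally multiplying by (1 + y + y² + y³ + y⁴ + y⁵), the product of all factors after the first has coefficients 1,5,12,19,23,24,23,19,12 for degrees 0…8.
[y⁸] = 1·12 + 1·19 + 1·23 + 1·24 + 1·23 = 101.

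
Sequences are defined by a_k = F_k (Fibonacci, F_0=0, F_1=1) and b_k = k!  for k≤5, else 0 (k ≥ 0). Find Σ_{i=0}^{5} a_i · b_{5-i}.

Write out a_i and b_{5-i} for i = 0,…,5 and sum the products.
Σ = 0·120 + 1·24 + 1·6 + 2·2 + 3·1 + 5·1 = 42.

42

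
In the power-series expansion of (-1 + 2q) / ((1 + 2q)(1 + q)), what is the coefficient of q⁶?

Partial fractions give a closed form: a_n = (-4)·(-2)^n + (3)·(-1)^n.
At n = 6: a_6 = -253.

-253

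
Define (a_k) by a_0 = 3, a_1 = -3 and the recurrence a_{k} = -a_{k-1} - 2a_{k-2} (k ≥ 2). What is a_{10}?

69

The ordinary generating function has denominator 1 + z + 2z^2.
Iterating the recurrence: a_0,…,a_{10} = 3, -3, -3, 9, -3, -15, 21, 9, -51, 33, 69.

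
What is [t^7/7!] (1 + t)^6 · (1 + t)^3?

181440

The EGF product rule gives c_7 = Σ_{k_1+k_2=7} C(7; k_1,k_2) · ∏ g_i(k_i), where (1+t)^6 gives the falling factorial (6)_k; (1+t)^3 gives the falling factorial (3)_k.
g_1(k) for k = 0…7: 1, 6, 30, 120, 360, 720, 720, 0.
g_2(k) for k = 0…7: 1, 3, 6, 6, 0, 0, 0, 0.
c_7 = Σ_k C(7,k)·g_1(k)·g_2(7−k) = 35·360·6 + 21·720·6 + 7·720·3 = 75600 + 90720 + 15120 = 181440.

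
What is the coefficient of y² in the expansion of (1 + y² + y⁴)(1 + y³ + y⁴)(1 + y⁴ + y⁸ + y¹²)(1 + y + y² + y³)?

2

(1 + y² + y⁴) has coefficients 1,0,1 for degrees 0…2.
(1 + y³ + y⁴) has coefficients 1,0,0 for degrees 0…2.
Multiplying by (1 + y⁴ + y⁸ + y¹²) gives running coefficients 1,0,0 for degrees 0…2.
Finally multiplying by (1 + y + y² + y³), the product of all factors after the first has coefficients 1,1,1 for degrees 0…2.
[y²] = 1·1 + 1·1 = 2.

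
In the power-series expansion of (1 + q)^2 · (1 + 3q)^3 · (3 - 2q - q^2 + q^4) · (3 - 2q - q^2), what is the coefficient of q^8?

206

(1 + q)^2 has coefficients 1,2,1 for degrees 0…2.
(1 + 3q)^3 has coefficients 1,9,27,27,0,0,0,0,0 for degrees 0…8.
Multiplying by (3 - 2q - q^2 + q^4) gives running coefficients 3,25,62,18,-80,-18,27,27,0 for degrees 0…8.
Finally multiplying by (3 - 2q - q^2), the product of all factors after the first has coefficients 9,69,133,-95,-338,88,197,45,-81 for degrees 0…8.
[q^8] = 1·(-81) + 2·45 + 1·197 = 206.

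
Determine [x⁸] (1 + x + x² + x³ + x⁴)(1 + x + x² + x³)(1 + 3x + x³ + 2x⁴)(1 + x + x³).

55

(1 + x + x² + x³ + x⁴) has coefficients 1,1,1,1,1 for degrees 0…4.
(1 + x + x² + x³) has coefficients 1,1,1,1,0,0,0,0,0 for degrees 0…8.
Multiplying by (1 + 3x + x³ + 2x⁴) gives running coefficients 1,4,4,5,6,3,3,2,0 for degrees 0…8.
Finally multiplying by (1 + x + x³), the product of all factors after the first has coefficients 1,5,8,10,15,13,11,11,5 for degrees 0…8.
[x⁸] = 1·5 + 1·11 + 1·11 + 1·13 + 1·15 = 55.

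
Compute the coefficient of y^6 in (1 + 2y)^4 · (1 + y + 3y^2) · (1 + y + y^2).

(1 + 2y)^4 has coefficients 1,8,24,32,16 for degrees 0…4.
(1 + y + 3y^2) has coefficients 1,1,3,0,0,0,0 for degrees 0…6.
Finally multiplying by (1 + y + y^2), the product of all factors after the first has coefficients 1,2,5,4,3,0,0 for degrees 0…6.
[y^6] = 1·0 + 8·0 + 24·3 + 32·4 + 16·5 = 280.

280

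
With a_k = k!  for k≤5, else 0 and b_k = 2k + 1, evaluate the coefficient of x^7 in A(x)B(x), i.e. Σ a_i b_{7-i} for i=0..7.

872

Write out a_i and b_{7-i} for i = 0,…,7 and sum the products.
Σ = 1·15 + 1·13 + 2·11 + 6·9 + 24·7 + 120·5 + 0·3 + 0·1 = 872.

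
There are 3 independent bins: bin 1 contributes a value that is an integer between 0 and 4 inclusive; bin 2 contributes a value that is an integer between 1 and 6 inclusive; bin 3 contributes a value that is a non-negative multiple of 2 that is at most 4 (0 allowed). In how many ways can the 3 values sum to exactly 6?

The generating function for the choices is (1 + x + x^2 + x^3 + x^4)·(x + x^2 + x^3 + x^4 + x^5 + x^6)·(1 + x^2 + x^4); the count is [x^6].
(1 + x + x^2 + x^3 + x^4) has coefficients 1,1,1,1,1 for degrees 0…4.
(x + x^2 + x^3 + x^4 + x^5 + x^6) has coefficients 0,1,1,1,1,1,1 for degrees 0…6.
Finally multiplying by (1 + x^2 + x^4), the product of all factors after the first has coefficients 0,1,1,2,2,3,3 for degrees 0…6.
[x^6] = 1·3 + 1·3 + 1·2 + 1·2 + 1·1 = 11.

11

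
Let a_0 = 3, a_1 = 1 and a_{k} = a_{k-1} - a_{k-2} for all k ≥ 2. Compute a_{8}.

-2

The ordinary generating function has denominator 1 - q + q^2.
Iterating the recurrence: a_0,…,a_{8} = 3, 1, -2, -3, -1, 2, 3, 1, -2.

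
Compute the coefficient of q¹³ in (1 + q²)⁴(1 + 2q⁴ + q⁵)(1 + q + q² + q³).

15

(1 + q²)⁴ has coefficients 1,0,4,0,6,0,4,0,1 for degrees 0…8.
(1 + 2q⁴ + q⁵) has coefficients 1,0,0,0,2,1,0,0,0,0,0,0,0,0 for degrees 0…13.
Finally multiplying by (1 + q + q² + q³), the product of all factors after the first has coefficients 1,1,1,1,2,3,3,3,1,0,0,0,0,0 for degrees 0…13.
[q¹³] = 1·0 + 4·0 + 6·0 + 4·3 + 1·3 = 15.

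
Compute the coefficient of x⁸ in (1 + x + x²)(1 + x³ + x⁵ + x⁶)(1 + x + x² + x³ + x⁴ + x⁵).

(1 + x + x²) has coefficients 1,1,1 for degrees 0…2.
(1 + x³ + x⁵ + x⁶) has coefficients 1,0,0,1,0,1,1,0,0 for degrees 0…8.
Finally multiplying by (1 + x + x² + x³ + x⁴ + x⁵), the product of all factors after the first has coefficients 1,1,1,2,2,3,3,3,3 for degrees 0…8.
[x⁸] = 1·3 + 1·3 + 1·3 = 9.

9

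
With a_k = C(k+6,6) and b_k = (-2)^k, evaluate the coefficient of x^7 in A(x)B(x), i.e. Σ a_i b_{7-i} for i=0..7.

Write out a_i and b_{7-i} for i = 0,…,7 and sum the products.
Σ = 1·(-128) + 7·64 + 28·(-32) + 84·16 + 210·(-8) + 462·4 + 924·(-2) + 1716·1 = 804.

804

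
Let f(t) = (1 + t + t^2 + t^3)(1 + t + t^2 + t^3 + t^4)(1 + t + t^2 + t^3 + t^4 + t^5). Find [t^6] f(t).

(1 + t + t^2 + t^3) has coefficients 1,1,1,1 for degrees 0…3.
(1 + t + t^2 + t^3 + t^4) has coefficients 1,1,1,1,1,0,0 for degrees 0…6.
Finally multiplying by (1 + t + t^2 + t^3 + t^4 + t^5), the product of all factors after the first has coefficients 1,2,3,4,5,5,4 for degrees 0…6.
[t^6] = 1·4 + 1·5 + 1·5 + 1·4 = 18.

18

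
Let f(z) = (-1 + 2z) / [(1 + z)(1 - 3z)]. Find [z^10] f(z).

Partial fractions give a closed form: a_n = (-3/4)·(-1)^n + (-1/4)·3^n.
At n = 10: a_10 = -14763.

-14763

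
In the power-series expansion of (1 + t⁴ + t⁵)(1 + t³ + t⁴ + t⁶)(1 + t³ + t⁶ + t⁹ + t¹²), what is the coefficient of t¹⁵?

3

(1 + t⁴ + t⁵) has coefficients 1,0,0,0,1,1 for degrees 0…5.
(1 + t³ + t⁴ + t⁶) has coefficients 1,0,0,1,1,0,1,0,0,0,0,0,0,0,0,0 for degrees 0…15.
Finally multiplying by (1 + t³ + t⁶ + t⁹ + t¹²), the product of all factors after the first has coefficients 1,0,0,2,1,0,3,1,0,3,1,0,3,1,0,2 for degrees 0…15.
[t¹⁵] = 1·2 + 1·0 + 1·1 = 3.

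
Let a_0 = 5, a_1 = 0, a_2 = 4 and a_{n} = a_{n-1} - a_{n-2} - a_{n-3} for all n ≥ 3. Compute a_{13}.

The ordinary generating function has denominator 1 - y + y^2 + y^3.
Iterating the recurrence: a_0,…,a_{13} = 5, 0, 4, -1, -5, -8, -2, 11, 21, 12, -20, -53, -45, 28.

28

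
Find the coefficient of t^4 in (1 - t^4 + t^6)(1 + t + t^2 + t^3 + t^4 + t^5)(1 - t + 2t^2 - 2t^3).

-1

(1 - t^4 + t^6) has coefficients 1,0,0,0,-1 for degrees 0…4.
(1 + t + t^2 + t^3 + t^4 + t^5) has coefficients 1,1,1,1,1 for degrees 0…4.
Finally multiplying by (1 - t + 2t^2 - 2t^3), the product of all factors after the first has coefficients 1,0,2,0,0 for degrees 0…4.
[t^4] = 1·0 − 1·1 = -1.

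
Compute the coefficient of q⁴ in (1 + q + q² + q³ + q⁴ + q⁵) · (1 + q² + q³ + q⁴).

4

(1 + q + q² + q³ + q⁴ + q⁵) has coefficients 1,1,1,1,1 for degrees 0…4.
(1 + q² + q³ + q⁴) has coefficients 1,0,1,1,1 for degrees 0…4.
[q⁴] = 1·1 + 1·1 + 1·1 + 1·0 + 1·1 = 4.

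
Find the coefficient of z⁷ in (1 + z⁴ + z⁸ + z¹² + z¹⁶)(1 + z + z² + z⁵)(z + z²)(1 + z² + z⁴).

(1 + z⁴ + z⁸ + z¹² + z¹⁶) has coefficients 1,0,0,0,1,0,0,0 for degrees 0…7.
(1 + z + z² + z⁵) has coefficients 1,1,1,0,0,1,0,0 for degrees 0…7.
Multiplying by (z + z²) gives running coefficients 0,1,2,2,1,0,1,1 for degrees 0…7.
Finally multiplying by (1 + z² + z⁴), the product of all factors after the first has coefficients 0,1,2,3,3,3,4,3 for degrees 0…7.
[z⁷] = 1·3 + 1·3 = 6.

6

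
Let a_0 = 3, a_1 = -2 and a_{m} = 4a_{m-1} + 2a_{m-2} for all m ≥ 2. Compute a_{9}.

The ordinary generating function has denominator 1 - 4q - 2q^2.
Iterating the recurrence: a_0,…,a_{9} = 3, -2, -2, -12, -52, -232, -1032, -4592, -20432, -90912.

-90912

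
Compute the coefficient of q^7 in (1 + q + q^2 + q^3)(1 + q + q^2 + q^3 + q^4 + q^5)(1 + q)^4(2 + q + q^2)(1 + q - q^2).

(1 + q + q^2 + q^3) has coefficients 1,1,1,1 for degrees 0…3.
(1 + q + q^2 + q^3 + q^4 + q^5) has coefficients 1,1,1,1,1,1,0,0 for degrees 0…7.
Multiplying by (1 + q)^4 gives running coefficients 1,5,11,15,16,16,15,11 for degrees 0…7.
Multiplying by (2 + q + q^2) gives running coefficients 2,11,28,46,58,63,62,53 for degrees 0…7.
Finally multiplying by (1 + q - q^2), the product of all factors after the first has coefficients 2,13,37,63,76,75,67,52 for degrees 0…7.
[q^7] = 1·52 + 1·67 + 1·75 + 1·76 = 270.

270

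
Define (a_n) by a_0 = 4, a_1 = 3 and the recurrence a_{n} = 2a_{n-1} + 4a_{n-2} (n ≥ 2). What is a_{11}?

723968

The ordinary generating function has denominator 1 - 2q - 4q^2.
Iterating the recurrence: a_0,…,a_{11} = 4, 3, 22, 56, 200, 624, 2048, 6592, 21376, 69120, 223744, 723968.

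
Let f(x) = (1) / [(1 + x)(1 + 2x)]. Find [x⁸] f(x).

The denominator gives the recurrence a_n = −3a_(n−1) − 2a_(n−2) for n ≥ 3; the numerator fixes a_0 = 1, a_1 = -3, a_2 = 7.
Iterating: 1, -3, 7, -15, 31, -63, 127, -255, 511, so a_8 = 511.

511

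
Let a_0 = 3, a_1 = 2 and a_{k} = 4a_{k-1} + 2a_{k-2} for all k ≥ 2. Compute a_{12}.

41158848

The ordinary generating function has denominator 1 - 4t - 2t^2.
Iterating the recurrence: a_0,…,a_{12} = 3, 2, 14, 60, 268, 1192, 5304, 23600, 105008, 467232, 2078944, 9250240, 41158848.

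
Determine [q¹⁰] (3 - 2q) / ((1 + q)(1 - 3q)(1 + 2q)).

65277

Partial fractions give a closed form: a_n = (-5/4)·(-1)^n + (21/20)·3^n + (16/5)·(-2)^n.
At n = 10: a_10 = 65277.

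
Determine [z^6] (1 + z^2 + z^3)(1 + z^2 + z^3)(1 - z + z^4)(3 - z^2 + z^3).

3

(1 + z^2 + z^3) has coefficients 1,0,1,1 for degrees 0…3.
(1 + z^2 + z^3) has coefficients 1,0,1,1,0,0,0 for degrees 0…6.
Multiplying by (1 - z + z^4) gives running coefficients 1,-1,1,0,0,0,1 for degrees 0…6.
Finally multiplying by (3 - z^2 + z^3), the product of all factors after the first has coefficients 3,-3,2,2,-2,1,3 for degrees 0…6.
[z^6] = 1·3 + 1·(-2) + 1·2 = 3.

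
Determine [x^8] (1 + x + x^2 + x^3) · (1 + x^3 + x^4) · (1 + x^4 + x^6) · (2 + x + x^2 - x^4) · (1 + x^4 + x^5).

(1 + x + x^2 + x^3) has coefficients 1,1,1,1 for degrees 0…3.
(1 + x^3 + x^4) has coefficients 1,0,0,1,1,0,0,0,0 for degrees 0…8.
Multiplying by (1 + x^4 + x^6) gives running coefficients 1,0,0,1,2,0,1,1,1 for degrees 0…8.
Multiplying by (2 + x + x^2 - x^4) gives running coefficients 2,1,1,2,4,3,4,2,2 for degrees 0…8.
Finally multiplying by (1 + x^4 + x^5), the product of all factors after the first has coefficients 2,1,1,2,6,6,6,5,8 for degrees 0…8.
[x^8] = 1·8 + 1·5 + 1·6 + 1·6 = 25.

25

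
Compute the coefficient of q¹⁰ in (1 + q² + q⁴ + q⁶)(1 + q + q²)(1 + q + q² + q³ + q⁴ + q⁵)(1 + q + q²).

20

(1 + q² + q⁴ + q⁶) has coefficients 1,0,1,0,1,0,1 for degrees 0…6.
(1 + q + q²) has coefficients 1,1,1,0,0,0,0,0,0,0,0 for degrees 0…10.
Multiplying by (1 + q + q² + q³ + q⁴ + q⁵) gives running coefficients 1,2,3,3,3,3,2,1,0,0,0 for degrees 0…10.
Finally multiplying by (1 + q + q²), the product of all factors after the first has coefficients 1,3,6,8,9,9,8,6,3,1,0 for degrees 0…10.
[q¹⁰] = 1·0 + 1·3 + 1·8 + 1·9 = 20.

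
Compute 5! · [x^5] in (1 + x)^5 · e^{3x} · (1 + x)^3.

The EGF product rule gives c_5 = Σ_{k_1+k_2+k_3=5} C(5; k_1,k_2,k_3) · ∏ g_i(k_i), where (1+x)^5 gives the falling factorial (5)_k; e^{3x} gives (3)^k; (1+x)^3 gives the falling factorial (3)_k.
g_1(k) for k = 0…5: 1, 5, 20, 60, 120, 120.
g_2(k) for k = 0…5: 1, 3, 9, 27, 81, 243.
g_3(k) for k = 0…5: 1, 3, 6, 6, 0, 0.
First combine the last two factors: h(k) = Σ_j C(k,j)·g_2(j)·g_3(k−j) for k = 0…5: 1, 6, 33, 168, 801, 3618.
c_5 = Σ_k C(5,k)·g_1(k)·h(5−k) = 1·1·3618 + 5·5·801 + 10·20·168 + 10·60·33 + 5·120·6 + 1·120·1 = 3618 + 20025 + 33600 + 19800 + 3600 + 120 = 80763.

80763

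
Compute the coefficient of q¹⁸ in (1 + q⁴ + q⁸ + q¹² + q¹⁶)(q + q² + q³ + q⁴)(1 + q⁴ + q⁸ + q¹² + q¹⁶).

5

(1 + q⁴ + q⁸ + q¹² + q¹⁶) has coefficients 1,0,0,0,1,0,0,0,1,0,0,0,1,0,0,0,1 for degrees 0…16.
(q + q² + q³ + q⁴) has coefficients 0,1,1,1,1,0,0,0,0,0,0,0,0,0,0,0,0,0,0 for degrees 0…18.
Finally multiplying by (1 + q⁴ + q⁸ + q¹² + q¹⁶), the product of all factors after the first has coefficients 0,1,1,1,1,1,1,1,1,1,1,1,1,1,1,1,1,1,1 for degrees 0…18.
[q¹⁸] = 1·1 + 1·1 + 1·1 + 1·1 + 1·1 = 5.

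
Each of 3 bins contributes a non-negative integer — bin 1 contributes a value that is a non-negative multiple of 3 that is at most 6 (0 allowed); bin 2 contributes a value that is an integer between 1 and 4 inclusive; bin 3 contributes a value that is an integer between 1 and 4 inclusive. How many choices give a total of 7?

5

The generating function for the choices is (1 + q^3 + q^6)·(q + q^2 + q^3 + q^4)·(q + q^2 + q^3 + q^4); the count is [q^7].
(1 + q^3 + q^6) has coefficients 1,0,0,1,0,0,1 for degrees 0…6.
(q + q^2 + q^3 + q^4) has coefficients 0,1,1,1,1,0,0,0 for degrees 0…7.
Finally multiplying by (q + q^2 + q^3 + q^4), the product of all factors after the first has coefficients 0,0,1,2,3,4,3,2 for degrees 0…7.
[q^7] = 1·2 + 1·3 + 1·0 = 5.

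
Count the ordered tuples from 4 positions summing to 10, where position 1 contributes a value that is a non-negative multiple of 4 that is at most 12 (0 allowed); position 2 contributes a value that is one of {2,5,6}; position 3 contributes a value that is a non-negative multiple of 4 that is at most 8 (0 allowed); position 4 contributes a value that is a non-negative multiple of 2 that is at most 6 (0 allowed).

8

The generating function for the choices is (1 + t⁴ + t⁸ + t¹²)·(t² + t⁵ + t⁶)·(1 + t⁴ + t⁸)·(1 + t² + t⁴ + t⁶); the count is [t¹⁰].
(1 + t⁴ + t⁸ + t¹²) has coefficients 1,0,0,0,1,0,0,0,1,0,0 for degrees 0…10.
(t² + t⁵ + t⁶) has coefficients 0,0,1,0,0,1,1,0,0,0,0 for degrees 0…10.
Multiplying by (1 + t⁴ + t⁸) gives running coefficients 0,0,1,0,0,1,2,0,0,1,2 for degrees 0…10.
Finally multiplying by (1 + t² + t⁴ + t⁶), the product of all factors after the first has coefficients 0,0,1,0,1,1,3,1,3,2,4 for degrees 0…10.
[t¹⁰] = 1·4 + 1·3 + 1·1 = 8.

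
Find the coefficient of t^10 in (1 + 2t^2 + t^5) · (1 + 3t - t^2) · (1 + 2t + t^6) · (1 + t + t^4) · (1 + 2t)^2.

(1 + 2t^2 + t^5) has coefficients 1,0,2,0,0,1 for degrees 0…5.
(1 + 3t - t^2) has coefficients 1,3,-1,0,0,0,0,0,0,0,0 for degrees 0…10.
Multiplying by (1 + 2t + t^6) gives running coefficients 1,5,5,-2,0,0,1,3,-1,0,0 for degrees 0…10.
Multiplying by (1 + t + t^4) gives running coefficients 1,6,10,3,-1,5,6,2,2,-1,1 for degrees 0…10.
Finally multiplying by (1 + 2t)^2, the product of all factors after the first has coefficients 1,10,38,67,51,13,22,46,34,15,5 for degrees 0…10.
[t^10] = 1·5 + 2·34 + 1·13 = 86.

86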